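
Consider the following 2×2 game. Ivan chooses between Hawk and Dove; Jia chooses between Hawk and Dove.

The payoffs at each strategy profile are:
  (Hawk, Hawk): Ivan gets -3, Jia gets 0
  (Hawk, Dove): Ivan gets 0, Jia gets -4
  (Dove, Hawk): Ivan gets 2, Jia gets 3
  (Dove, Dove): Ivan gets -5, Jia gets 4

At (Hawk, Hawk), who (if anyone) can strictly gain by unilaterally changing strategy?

Ivan

Ivan at (Hawk, Hawk) earns -3; deviating to Dove yields 2 — a strict improvement.
Jia earns 0; deviating to Dove yields -4 — not better.
Only Ivan has a strictly profitable deviation.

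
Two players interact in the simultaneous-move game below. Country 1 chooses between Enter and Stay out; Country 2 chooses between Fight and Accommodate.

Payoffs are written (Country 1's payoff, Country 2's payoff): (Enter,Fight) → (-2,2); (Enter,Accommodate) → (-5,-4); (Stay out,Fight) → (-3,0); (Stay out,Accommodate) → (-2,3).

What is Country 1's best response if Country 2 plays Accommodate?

Stay out

Against Accommodate, Country 1 earns -5 from Enter and -2 from Stay out.
So Stay out is the best response.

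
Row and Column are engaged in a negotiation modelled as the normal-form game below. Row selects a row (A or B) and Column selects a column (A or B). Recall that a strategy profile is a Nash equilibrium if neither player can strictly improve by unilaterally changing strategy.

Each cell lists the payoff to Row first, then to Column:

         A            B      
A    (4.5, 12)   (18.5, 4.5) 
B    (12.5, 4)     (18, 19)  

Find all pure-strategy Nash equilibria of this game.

(A, A): Row prefers B (12.5 > 4.5) — not an equilibrium.
(A, B): Column prefers A (12 > 4.5) — not an equilibrium.
(B, A): Column prefers B (19 > 4) — not an equilibrium.
(B, B): Row prefers A (18.5 > 18) — not an equilibrium.

none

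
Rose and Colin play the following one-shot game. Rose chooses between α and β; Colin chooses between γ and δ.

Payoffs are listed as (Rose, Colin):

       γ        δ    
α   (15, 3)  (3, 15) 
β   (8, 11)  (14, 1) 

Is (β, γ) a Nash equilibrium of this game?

No

At (β, γ), Rose earns 8; switching to α would give 15, so Rose would deviate.
Colin earns 11; switching to δ would give 1, so Colin has no profitable deviation.
Since at least one player can profitably deviate, this is not a Nash equilibrium.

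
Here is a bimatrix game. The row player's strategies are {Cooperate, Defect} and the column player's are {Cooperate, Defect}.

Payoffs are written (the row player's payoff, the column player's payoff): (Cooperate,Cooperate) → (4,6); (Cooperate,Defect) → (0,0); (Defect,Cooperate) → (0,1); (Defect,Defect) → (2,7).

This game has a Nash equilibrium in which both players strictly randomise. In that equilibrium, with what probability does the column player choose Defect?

2/3

Let q be the probability that the column player plays Cooperate. In a completely mixed equilibrium, the row player must be indifferent between Cooperate and Defect.
The row player's expected payoff from Cooperate is 4q; from Defect it is 2(1−q).
Setting these equal: 4q = −2q + 2, so q = 1/3.
Therefore the column player plays Defect with probability 1 − 1/3 = 2/3.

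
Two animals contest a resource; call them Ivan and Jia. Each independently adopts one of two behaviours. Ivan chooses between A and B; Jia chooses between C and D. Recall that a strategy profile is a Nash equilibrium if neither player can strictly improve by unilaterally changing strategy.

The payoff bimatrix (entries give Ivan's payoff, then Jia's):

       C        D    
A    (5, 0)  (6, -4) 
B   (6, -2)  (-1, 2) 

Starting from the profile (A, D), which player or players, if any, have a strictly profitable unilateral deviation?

Jia

Ivan at (A, D) earns 6; deviating to B yields -1 — not better.
Jia earns -4; deviating to C yields 0 — a strict improvement.
Only Jia has a strictly profitable deviation.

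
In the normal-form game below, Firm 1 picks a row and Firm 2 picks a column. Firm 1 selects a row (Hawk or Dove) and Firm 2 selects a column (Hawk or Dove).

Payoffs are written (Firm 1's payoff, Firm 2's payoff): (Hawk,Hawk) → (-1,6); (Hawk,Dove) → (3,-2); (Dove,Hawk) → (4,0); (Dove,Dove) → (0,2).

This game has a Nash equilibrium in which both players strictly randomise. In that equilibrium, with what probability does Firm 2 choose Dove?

5/8

Let y be the probability that Firm 2 plays Hawk. In a completely mixed equilibrium, Firm 1 must be indifferent between Hawk and Dove.
Firm 1's expected payoff from Hawk is −y + 3(1−y); from Dove it is 4y.
Setting these equal: −4y + 3 = 4y, so y = 3/8.
Therefore Firm 2 plays Dove with probability 1 − 3/8 = 5/8.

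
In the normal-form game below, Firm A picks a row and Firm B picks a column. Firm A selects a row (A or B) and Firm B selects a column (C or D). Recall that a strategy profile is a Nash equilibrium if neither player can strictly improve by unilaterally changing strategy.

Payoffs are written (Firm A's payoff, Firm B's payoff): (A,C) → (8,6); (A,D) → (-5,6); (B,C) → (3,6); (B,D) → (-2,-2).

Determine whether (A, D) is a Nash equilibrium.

At (A, D), Firm A earns -5; switching to B would give -2, so Firm A would deviate.
Firm B earns 6; switching to C would give 6, so Firm B has no profitable deviation.
Since at least one player can profitably deviate, this is not a Nash equilibrium.

No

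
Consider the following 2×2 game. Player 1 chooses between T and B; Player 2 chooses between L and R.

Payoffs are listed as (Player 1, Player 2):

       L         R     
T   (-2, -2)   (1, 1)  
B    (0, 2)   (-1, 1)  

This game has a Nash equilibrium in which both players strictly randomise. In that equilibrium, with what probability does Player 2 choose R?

1/2

Let y be the probability that Player 2 plays L. In a completely mixed equilibrium, Player 1 must be indifferent between T and B.
Player 1's expected payoff from T is −2y + (1−y); from B it is −(1−y).
Setting these equal: −3y + 1 = y − 1, so y = 1/2.
Therefore Player 2 plays R with probability 1 − 1/2 = 1/2.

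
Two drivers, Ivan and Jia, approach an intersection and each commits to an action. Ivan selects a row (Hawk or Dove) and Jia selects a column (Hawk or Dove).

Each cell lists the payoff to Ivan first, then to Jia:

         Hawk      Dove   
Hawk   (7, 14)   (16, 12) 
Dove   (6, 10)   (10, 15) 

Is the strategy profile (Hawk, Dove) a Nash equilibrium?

At (Hawk, Dove), Ivan earns 16; switching to Dove would give 10, so Ivan has no profitable deviation.
Jia earns 12; switching to Hawk would give 14, so Jia would deviate.
Since at least one player can profitably deviate, this is not a Nash equilibrium.

No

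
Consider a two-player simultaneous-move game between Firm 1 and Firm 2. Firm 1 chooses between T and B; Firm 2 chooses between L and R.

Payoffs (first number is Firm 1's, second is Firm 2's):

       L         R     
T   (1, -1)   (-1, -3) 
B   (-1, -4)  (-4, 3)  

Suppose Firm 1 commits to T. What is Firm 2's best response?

Against T, Firm 2 earns -1 from L and -3 from R.
So L is the best response.

L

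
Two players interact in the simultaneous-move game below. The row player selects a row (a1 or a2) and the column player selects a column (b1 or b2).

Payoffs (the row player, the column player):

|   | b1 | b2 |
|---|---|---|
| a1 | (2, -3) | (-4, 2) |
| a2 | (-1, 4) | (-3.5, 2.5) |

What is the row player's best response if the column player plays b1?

a1

Against b1, the row player earns 2 from a1 and -1 from a2.
So a1 is the best response.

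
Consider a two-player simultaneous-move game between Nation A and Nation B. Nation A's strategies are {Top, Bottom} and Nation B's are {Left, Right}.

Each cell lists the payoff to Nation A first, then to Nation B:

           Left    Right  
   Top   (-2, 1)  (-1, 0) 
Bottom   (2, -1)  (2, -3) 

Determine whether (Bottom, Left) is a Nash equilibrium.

At (Bottom, Left), Nation A earns 2; switching to Top would give -2, so Nation A has no profitable deviation.
Nation B earns -1; switching to Right would give -3, so Nation B has no profitable deviation.
Neither player can gain by a unilateral deviation, so this profile is a Nash equilibrium.

Yes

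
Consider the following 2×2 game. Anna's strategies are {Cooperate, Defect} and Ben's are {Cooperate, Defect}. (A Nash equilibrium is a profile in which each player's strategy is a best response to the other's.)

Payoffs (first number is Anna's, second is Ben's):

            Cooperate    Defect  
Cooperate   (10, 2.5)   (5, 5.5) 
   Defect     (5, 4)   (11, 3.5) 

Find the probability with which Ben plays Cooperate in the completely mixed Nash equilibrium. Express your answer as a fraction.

6/11

Let q be the probability that Ben plays Cooperate. In a completely mixed equilibrium, Anna must be indifferent between Cooperate and Defect.
Anna's expected payoff from Cooperate is 10q + 5(1−q); from Defect it is 5q + 11(1−q).
Setting these equal: 5q + 5 = −6q + 11, so q = 6/11.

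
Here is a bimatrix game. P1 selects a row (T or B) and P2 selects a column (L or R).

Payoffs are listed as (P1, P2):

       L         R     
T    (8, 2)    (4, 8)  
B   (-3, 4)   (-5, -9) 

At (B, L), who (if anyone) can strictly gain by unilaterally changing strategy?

P1

P1 at (B, L) earns -3; deviating to T yields 8 — a strict improvement.
P2 earns 4; deviating to R yields -9 — not better.
Only P1 has a strictly profitable deviation.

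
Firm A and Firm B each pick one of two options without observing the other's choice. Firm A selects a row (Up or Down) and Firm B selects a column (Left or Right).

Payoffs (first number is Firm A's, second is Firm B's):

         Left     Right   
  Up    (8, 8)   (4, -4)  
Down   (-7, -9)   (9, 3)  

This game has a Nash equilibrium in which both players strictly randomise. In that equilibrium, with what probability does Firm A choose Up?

1/2

Let p be the probability that Firm A plays Up. In a completely mixed equilibrium, Firm B must be indifferent between Left and Right.
Firm B's expected payoff from Left is 8p − 9(1−p); from Right it is −4p + 3(1−p).
Setting these equal: 17p − 9 = −7p + 3, so p = 1/2.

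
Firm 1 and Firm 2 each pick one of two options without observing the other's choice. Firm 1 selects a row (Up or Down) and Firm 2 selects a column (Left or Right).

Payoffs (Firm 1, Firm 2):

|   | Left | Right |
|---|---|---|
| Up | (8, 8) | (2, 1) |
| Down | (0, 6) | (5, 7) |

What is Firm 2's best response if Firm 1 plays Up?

Against Up, Firm 2 earns 8 from Left and 1 from Right.
So Left is the best response.

Left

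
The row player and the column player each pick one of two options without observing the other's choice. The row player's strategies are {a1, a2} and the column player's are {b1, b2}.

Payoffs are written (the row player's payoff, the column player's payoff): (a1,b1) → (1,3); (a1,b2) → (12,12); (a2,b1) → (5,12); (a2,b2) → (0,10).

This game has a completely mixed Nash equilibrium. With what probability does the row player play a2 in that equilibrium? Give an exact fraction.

9/11

Let r be the probability that the row player plays a1. In a completely mixed equilibrium, the column player must be indifferent between b1 and b2.
The column player's expected payoff from b1 is 3r + 12(1−r); from b2 it is 12r + 10(1−r).
Setting these equal: −9r + 12 = 2r + 10, so r = 2/11.
Therefore the row player plays a2 with probability 1 − 2/11 = 9/11.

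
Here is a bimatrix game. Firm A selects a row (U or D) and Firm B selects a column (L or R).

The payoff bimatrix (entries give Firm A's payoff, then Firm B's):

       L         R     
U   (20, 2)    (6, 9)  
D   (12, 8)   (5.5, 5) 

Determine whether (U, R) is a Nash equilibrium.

Yes

At (U, R), Firm A earns 6; switching to D would give 5.5, so Firm A has no profitable deviation.
Firm B earns 9; switching to L would give 2, so Firm B has no profitable deviation.
Neither player can gain by a unilateral deviation, so this profile is a Nash equilibrium.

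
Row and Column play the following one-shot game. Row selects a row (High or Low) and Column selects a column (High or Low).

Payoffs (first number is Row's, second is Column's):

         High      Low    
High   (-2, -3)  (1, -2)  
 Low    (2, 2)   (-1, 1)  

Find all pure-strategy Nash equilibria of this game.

(High, Low) and (Low, High)

(High, High): Row prefers Low (2 > -2); Column prefers Low (-2 > -3) — not an equilibrium.
(High, Low): Row gets 1 ≥ -1 from Low, and Column gets -2 ≥ -3 from High — Nash equilibrium.
(Low, High): Row gets 2 ≥ -2 from High, and Column gets 2 ≥ 1 from Low — Nash equilibrium.
(Low, Low): Row prefers High (1 > -1); Column prefers High (2 > 1) — not an equilibrium.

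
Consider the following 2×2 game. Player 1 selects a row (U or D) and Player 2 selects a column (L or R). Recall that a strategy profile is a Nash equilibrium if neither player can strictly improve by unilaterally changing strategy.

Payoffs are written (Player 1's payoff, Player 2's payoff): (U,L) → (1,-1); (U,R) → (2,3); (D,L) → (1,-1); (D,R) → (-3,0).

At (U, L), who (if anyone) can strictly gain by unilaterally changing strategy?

Player 2

Player 1 at (U, L) earns 1; deviating to D yields 1 — not better.
Player 2 earns -1; deviating to R yields 3 — a strict improvement.
Only Player 2 has a strictly profitable deviation.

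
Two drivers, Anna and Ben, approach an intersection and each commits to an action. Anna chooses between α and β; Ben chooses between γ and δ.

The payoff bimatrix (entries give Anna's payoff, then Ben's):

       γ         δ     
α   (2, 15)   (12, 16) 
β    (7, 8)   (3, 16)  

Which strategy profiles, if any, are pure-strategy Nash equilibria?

(α, δ)

(α, γ): Anna prefers β (7 > 2); Ben prefers δ (16 > 15) — not an equilibrium.
(α, δ): Anna gets 12 ≥ 3 from β, and Ben gets 16 ≥ 15 from γ — Nash equilibrium.
(β, γ): Ben prefers δ (16 > 8) — not an equilibrium.
(β, δ): Anna prefers α (12 > 3) — not an equilibrium.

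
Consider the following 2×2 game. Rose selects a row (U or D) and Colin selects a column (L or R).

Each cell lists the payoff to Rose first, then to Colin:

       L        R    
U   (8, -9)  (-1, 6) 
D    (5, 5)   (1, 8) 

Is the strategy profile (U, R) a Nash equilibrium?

At (U, R), Rose earns -1; switching to D would give 1, so Rose would deviate.
Colin earns 6; switching to L would give -9, so Colin has no profitable deviation.
Since at least one player can profitably deviate, this is not a Nash equilibrium.

No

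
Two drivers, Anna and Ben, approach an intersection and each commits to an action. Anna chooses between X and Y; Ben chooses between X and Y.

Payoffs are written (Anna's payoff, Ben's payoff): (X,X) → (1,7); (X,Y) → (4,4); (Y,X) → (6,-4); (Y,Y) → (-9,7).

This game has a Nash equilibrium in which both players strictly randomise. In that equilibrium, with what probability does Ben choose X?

Let y be the probability that Ben plays X. In a completely mixed equilibrium, Anna must be indifferent between X and Y.
Anna's expected payoff from X is y + 4(1−y); from Y it is 6y − 9(1−y).
Setting these equal: −3y + 4 = 15y − 9, so y = 13/18.

13/18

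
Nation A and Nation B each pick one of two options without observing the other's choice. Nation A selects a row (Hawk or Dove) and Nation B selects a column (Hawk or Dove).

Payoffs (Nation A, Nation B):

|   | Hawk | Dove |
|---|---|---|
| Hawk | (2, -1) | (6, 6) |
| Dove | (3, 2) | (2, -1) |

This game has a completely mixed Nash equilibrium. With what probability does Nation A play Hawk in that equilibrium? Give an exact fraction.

3/10

Let x be the probability that Nation A plays Hawk. In a completely mixed equilibrium, Nation B must be indifferent between Hawk and Dove.
Nation B's expected payoff from Hawk is −x + 2(1−x); from Dove it is 6x − (1−x).
Setting these equal: −3x + 2 = 7x − 1, so x = 3/10.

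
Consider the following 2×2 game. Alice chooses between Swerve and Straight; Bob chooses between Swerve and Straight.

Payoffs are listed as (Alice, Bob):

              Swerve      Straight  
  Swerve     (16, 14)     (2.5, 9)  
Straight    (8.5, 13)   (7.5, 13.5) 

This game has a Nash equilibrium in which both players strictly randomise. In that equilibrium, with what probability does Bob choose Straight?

3/5

Let q be the probability that Bob plays Swerve. In a completely mixed equilibrium, Alice must be indifferent between Swerve and Straight.
Alice's expected payoff from Swerve is 16q + 2.5(1−q); from Straight it is 8.5q + 7.5(1−q).
Setting these equal: 13.5q + 2.5 = q + 7.5, so q = 2/5.
Therefore Bob plays Straight with probability 1 − 2/5 = 3/5.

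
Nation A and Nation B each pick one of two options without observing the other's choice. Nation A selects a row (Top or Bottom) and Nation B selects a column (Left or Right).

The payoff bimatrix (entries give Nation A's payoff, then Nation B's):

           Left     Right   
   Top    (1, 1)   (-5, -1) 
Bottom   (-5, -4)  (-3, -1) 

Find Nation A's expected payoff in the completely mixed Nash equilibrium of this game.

First find y, the probability Nation B plays Left, from Nation A's indifference between Top and Bottom: y − 5(1−y) = −5y − 3(1−y), giving y = 1/4.
Since Nation A is indifferent in equilibrium, Nation A's expected payoff equals the payoff from either row against (1/4, 3/4). Using Top: (1/4) − 5(3/4) = -7/2.

-7/2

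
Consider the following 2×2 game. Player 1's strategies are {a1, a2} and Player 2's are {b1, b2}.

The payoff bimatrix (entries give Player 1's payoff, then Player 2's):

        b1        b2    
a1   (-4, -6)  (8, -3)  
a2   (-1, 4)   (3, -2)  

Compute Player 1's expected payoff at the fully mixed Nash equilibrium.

First find y, the probability Player 2 plays b1, from Player 1's indifference between a1 and a2: −4y + 8(1−y) = −y + 3(1−y), giving y = 5/8.
Since Player 1 is indifferent in equilibrium, Player 1's expected payoff equals the payoff from either row against (5/8, 3/8). Using a1: −4(5/8) + 8(3/8) = 1/2.

1/2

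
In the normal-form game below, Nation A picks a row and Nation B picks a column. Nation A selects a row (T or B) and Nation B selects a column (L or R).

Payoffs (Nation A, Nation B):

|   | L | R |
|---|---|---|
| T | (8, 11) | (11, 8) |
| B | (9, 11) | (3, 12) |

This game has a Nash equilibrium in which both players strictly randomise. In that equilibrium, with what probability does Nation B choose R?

1/9

Let q be the probability that Nation B plays L. In a completely mixed equilibrium, Nation A must be indifferent between T and B.
Nation A's expected payoff from T is 8q + 11(1−q); from B it is 9q + 3(1−q).
Setting these equal: −3q + 11 = 6q + 3, so q = 8/9.
Therefore Nation B plays R with probability 1 − 8/9 = 1/9.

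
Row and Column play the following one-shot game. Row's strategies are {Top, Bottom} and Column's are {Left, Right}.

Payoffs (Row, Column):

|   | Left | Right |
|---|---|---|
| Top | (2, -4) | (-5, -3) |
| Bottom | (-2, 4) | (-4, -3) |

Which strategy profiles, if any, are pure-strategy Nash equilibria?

none

(Top, Left): Column prefers Right (-3 > -4) — not an equilibrium.
(Top, Right): Row prefers Bottom (-4 > -5) — not an equilibrium.
(Bottom, Left): Row prefers Top (2 > -2) — not an equilibrium.
(Bottom, Right): Column prefers Left (4 > -3) — not an equilibrium.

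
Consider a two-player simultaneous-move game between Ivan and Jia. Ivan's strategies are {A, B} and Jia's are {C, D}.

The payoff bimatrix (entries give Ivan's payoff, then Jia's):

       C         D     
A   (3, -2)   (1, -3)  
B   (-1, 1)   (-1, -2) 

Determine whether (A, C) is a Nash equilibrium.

Yes

At (A, C), Ivan earns 3; switching to B would give -1, so Ivan has no profitable deviation.
Jia earns -2; switching to D would give -3, so Jia has no profitable deviation.
Neither player can gain by a unilateral deviation, so this profile is a Nash equilibrium.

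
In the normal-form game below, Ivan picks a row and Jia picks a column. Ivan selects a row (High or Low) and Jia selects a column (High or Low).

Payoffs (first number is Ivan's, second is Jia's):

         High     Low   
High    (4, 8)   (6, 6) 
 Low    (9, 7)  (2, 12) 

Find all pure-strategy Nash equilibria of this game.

none

(High, High): Ivan prefers Low (9 > 4) — not an equilibrium.
(High, Low): Jia prefers High (8 > 6) — not an equilibrium.
(Low, High): Jia prefers Low (12 > 7) — not an equilibrium.
(Low, Low): Ivan prefers High (6 > 2) — not an equilibrium.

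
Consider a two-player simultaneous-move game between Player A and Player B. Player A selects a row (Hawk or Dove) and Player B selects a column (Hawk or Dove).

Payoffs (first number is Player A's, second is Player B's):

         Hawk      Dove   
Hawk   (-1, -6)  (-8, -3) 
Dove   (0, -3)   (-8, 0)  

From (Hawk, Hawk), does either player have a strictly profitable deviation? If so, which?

Player A at (Hawk, Hawk) earns -1; deviating to Dove yields 0 — a strict improvement.
Player B earns -6; deviating to Dove yields -3 — a strict improvement.
Both Player A and Player B have strictly profitable deviations.

Both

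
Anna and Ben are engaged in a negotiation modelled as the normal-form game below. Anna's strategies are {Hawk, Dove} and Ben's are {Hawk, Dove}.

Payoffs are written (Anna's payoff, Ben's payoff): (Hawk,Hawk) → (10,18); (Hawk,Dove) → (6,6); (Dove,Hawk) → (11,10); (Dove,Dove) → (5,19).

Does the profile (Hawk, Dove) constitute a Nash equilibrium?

No

At (Hawk, Dove), Anna earns 6; switching to Dove would give 5, so Anna has no profitable deviation.
Ben earns 6; switching to Hawk would give 18, so Ben would deviate.
Since at least one player can profitably deviate, this is not a Nash equilibrium.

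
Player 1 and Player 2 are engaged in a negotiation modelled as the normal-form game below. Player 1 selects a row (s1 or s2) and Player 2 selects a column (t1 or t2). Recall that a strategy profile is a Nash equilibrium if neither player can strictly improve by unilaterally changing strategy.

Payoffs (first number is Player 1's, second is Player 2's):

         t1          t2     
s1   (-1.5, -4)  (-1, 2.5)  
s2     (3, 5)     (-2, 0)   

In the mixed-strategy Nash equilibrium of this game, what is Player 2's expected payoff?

First find x, the probability Player 1 plays s1, from Player 2's indifference between t1 and t2: −4x + 5(1−x) = 2.5x, giving x = 10/23.
Since Player 2 is indifferent in equilibrium, Player 2's expected payoff equals the payoff from either column against (10/23, 13/23). Using t1: −4(10/23) + 5(13/23) = 25/23.

25/23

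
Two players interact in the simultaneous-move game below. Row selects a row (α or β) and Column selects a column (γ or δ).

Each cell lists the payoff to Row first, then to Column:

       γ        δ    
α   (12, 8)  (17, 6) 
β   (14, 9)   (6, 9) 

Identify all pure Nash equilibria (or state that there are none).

(β, γ)

(α, γ): Row prefers β (14 > 12) — not an equilibrium.
(α, δ): Column prefers γ (8 > 6) — not an equilibrium.
(β, γ): Row gets 14 ≥ 12 from α, and Column gets 9 ≥ 9 from δ — Nash equilibrium.
(β, δ): Row prefers α (17 > 6) — not an equilibrium.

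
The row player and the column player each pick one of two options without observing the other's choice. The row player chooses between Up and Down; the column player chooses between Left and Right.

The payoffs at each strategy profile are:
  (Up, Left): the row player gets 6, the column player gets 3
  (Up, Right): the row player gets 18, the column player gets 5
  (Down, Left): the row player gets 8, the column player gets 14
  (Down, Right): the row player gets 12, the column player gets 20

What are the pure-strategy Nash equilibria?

(Up, Right)

(Up, Left): the row player prefers Down (8 > 6); the column player prefers Right (5 > 3) — not an equilibrium.
(Up, Right): the row player gets 18 ≥ 12 from Down, and the column player gets 5 ≥ 3 from Left — Nash equilibrium.
(Down, Left): the column player prefers Right (20 > 14) — not an equilibrium.
(Down, Right): the row player prefers Up (18 > 12) — not an equilibrium.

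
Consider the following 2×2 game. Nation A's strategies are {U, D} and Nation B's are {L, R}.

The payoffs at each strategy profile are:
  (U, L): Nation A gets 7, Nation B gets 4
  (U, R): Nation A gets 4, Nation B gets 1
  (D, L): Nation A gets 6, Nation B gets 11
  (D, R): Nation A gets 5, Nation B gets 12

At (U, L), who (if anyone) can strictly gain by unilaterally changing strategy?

Nation A at (U, L) earns 7; deviating to D yields 6 — not better.
Nation B earns 4; deviating to R yields 1 — not better.
Neither player can strictly improve; the profile is a Nash equilibrium.

Neither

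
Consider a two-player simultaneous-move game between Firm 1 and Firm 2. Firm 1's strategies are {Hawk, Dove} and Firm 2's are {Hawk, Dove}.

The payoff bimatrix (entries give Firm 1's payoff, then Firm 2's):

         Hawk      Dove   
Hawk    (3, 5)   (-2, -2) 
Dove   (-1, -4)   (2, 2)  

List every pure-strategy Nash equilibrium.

(Hawk, Hawk) and (Dove, Dove)

(Hawk, Hawk): Firm 1 gets 3 ≥ -1 from Dove, and Firm 2 gets 5 ≥ -2 from Dove — Nash equilibrium.
(Hawk, Dove): Firm 1 prefers Dove (2 > -2); Firm 2 prefers Hawk (5 > -2) — not an equilibrium.
(Dove, Hawk): Firm 1 prefers Hawk (3 > -1); Firm 2 prefers Dove (2 > -4) — not an equilibrium.
(Dove, Dove): Firm 1 gets 2 ≥ -2 from Hawk, and Firm 2 gets 2 ≥ -4 from Hawk — Nash equilibrium.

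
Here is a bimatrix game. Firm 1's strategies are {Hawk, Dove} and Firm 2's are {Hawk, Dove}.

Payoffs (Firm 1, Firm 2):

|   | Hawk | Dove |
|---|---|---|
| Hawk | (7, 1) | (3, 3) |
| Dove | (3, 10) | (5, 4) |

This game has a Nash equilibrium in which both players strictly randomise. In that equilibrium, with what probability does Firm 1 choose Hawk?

3/4

Let p be the probability that Firm 1 plays Hawk. In a completely mixed equilibrium, Firm 2 must be indifferent between Hawk and Dove.
Firm 2's expected payoff from Hawk is p + 10(1−p); from Dove it is 3p + 4(1−p).
Setting these equal: −9p + 10 = −p + 4, so p = 3/4.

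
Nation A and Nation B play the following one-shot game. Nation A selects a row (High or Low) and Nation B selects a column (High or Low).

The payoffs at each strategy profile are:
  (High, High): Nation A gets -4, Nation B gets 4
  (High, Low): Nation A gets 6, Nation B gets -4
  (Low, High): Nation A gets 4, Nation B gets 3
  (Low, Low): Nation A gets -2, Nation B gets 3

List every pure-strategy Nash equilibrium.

(Low, High)

(High, High): Nation A prefers Low (4 > -4) — not an equilibrium.
(High, Low): Nation B prefers High (4 > -4) — not an equilibrium.
(Low, High): Nation A gets 4 ≥ -4 from High, and Nation B gets 3 ≥ 3 from Low — Nash equilibrium.
(Low, Low): Nation A prefers High (6 > -2) — not an equilibrium.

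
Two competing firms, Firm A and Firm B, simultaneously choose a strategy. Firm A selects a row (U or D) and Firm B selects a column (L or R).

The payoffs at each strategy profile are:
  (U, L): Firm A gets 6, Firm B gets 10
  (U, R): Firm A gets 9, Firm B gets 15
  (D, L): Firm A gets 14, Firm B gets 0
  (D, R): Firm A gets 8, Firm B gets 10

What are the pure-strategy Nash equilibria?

(U, L): Firm A prefers D (14 > 6); Firm B prefers R (15 > 10) — not an equilibrium.
(U, R): Firm A gets 9 ≥ 8 from D, and Firm B gets 15 ≥ 10 from L — Nash equilibrium.
(D, L): Firm B prefers R (10 > 0) — not an equilibrium.
(D, R): Firm A prefers U (9 > 8) — not an equilibrium.

(U, R)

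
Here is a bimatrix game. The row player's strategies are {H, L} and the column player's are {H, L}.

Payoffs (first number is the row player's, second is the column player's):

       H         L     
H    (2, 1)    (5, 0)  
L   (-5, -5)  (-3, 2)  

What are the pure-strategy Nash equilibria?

(H, H)

(H, H): the row player gets 2 ≥ -5 from L, and the column player gets 1 ≥ 0 from L — Nash equilibrium.
(H, L): the column player prefers H (1 > 0) — not an equilibrium.
(L, H): the row player prefers H (2 > -5); the column player prefers L (2 > -5) — not an equilibrium.
(L, L): the row player prefers H (5 > -3) — not an equilibrium.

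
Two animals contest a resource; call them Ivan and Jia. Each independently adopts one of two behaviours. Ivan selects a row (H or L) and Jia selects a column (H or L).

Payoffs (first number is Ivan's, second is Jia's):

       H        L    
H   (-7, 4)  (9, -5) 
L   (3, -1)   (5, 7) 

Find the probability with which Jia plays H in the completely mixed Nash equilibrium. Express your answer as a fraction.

Let q be the probability that Jia plays H. In a completely mixed equilibrium, Ivan must be indifferent between H and L.
Ivan's expected payoff from H is −7q + 9(1−q); from L it is 3q + 5(1−q).
Setting these equal: −16q + 9 = −2q + 5, so q = 2/7.

2/7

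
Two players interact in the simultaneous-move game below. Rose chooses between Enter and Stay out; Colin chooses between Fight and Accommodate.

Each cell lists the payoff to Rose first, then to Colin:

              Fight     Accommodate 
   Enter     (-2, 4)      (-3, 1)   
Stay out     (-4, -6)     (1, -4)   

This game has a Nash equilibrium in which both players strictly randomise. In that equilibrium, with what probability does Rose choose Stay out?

3/5

Let x be the probability that Rose plays Enter. In a completely mixed equilibrium, Colin must be indifferent between Fight and Accommodate.
Colin's expected payoff from Fight is 4x − 6(1−x); from Accommodate it is x − 4(1−x).
Setting these equal: 10x − 6 = 5x − 4, so x = 2/5.
Therefore Rose plays Stay out with probability 1 − 2/5 = 3/5.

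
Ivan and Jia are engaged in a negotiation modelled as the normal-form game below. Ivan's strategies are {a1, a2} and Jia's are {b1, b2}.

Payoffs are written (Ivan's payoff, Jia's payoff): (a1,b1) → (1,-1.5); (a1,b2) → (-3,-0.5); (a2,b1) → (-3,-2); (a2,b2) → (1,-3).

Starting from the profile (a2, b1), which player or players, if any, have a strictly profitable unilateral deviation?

Ivan

Ivan at (a2, b1) earns -3; deviating to a1 yields 1 — a strict improvement.
Jia earns -2; deviating to b2 yields -3 — not better.
Only Ivan has a strictly profitable deviation.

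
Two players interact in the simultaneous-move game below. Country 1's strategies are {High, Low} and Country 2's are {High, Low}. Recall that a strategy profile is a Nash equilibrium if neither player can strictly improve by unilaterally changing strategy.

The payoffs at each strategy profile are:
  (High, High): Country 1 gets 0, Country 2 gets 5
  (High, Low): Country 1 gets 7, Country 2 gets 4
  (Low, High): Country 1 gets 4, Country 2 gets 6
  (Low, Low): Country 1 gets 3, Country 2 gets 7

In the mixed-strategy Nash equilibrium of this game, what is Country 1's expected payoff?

First find y, the probability Country 2 plays High, from Country 1's indifference between High and Low: 7(1−y) = 4y + 3(1−y), giving y = 1/2.
Since Country 1 is indifferent in equilibrium, Country 1's expected payoff equals the payoff from either row against (1/2, 1/2). Using High: 7(1/2) = 7/2.

7/2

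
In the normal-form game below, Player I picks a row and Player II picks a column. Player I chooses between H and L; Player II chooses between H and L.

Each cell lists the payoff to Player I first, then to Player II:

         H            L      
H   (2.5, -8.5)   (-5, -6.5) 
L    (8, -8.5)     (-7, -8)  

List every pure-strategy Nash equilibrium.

(H, H): Player I prefers L (8 > 2.5); Player II prefers L (-6.5 > -8.5) — not an equilibrium.
(H, L): Player I gets -5 ≥ -7 from L, and Player II gets -6.5 ≥ -8.5 from H — Nash equilibrium.
(L, H): Player II prefers L (-8 > -8.5) — not an equilibrium.
(L, L): Player I prefers H (-5 > -7) — not an equilibrium.

(H, L)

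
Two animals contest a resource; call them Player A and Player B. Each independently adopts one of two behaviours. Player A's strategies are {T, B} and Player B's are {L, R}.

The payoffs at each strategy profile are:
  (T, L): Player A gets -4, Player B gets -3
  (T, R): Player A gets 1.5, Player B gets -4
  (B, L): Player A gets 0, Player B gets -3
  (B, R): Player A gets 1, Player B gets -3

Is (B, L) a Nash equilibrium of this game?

Yes

At (B, L), Player A earns 0; switching to T would give -4, so Player A has no profitable deviation.
Player B earns -3; switching to R would give -3, so Player B has no profitable deviation.
Neither player can gain by a unilateral deviation, so this profile is a Nash equilibrium.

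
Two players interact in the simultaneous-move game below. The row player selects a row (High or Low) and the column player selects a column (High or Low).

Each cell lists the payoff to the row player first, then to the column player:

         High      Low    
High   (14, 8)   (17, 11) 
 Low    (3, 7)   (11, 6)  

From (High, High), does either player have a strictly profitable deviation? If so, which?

The row player at (High, High) earns 14; deviating to Low yields 3 — not better.
The column player earns 8; deviating to Low yields 11 — a strict improvement.
Only the column player has a strictly profitable deviation.

The column player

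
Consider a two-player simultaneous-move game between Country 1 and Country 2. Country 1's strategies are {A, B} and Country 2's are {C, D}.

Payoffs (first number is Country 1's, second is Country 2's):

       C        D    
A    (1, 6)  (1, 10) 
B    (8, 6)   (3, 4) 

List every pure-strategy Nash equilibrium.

(A, C): Country 1 prefers B (8 > 1); Country 2 prefers D (10 > 6) — not an equilibrium.
(A, D): Country 1 prefers B (3 > 1) — not an equilibrium.
(B, C): Country 1 gets 8 ≥ 1 from A, and Country 2 gets 6 ≥ 4 from D — Nash equilibrium.
(B, D): Country 2 prefers C (6 > 4) — not an equilibrium.

(B, C)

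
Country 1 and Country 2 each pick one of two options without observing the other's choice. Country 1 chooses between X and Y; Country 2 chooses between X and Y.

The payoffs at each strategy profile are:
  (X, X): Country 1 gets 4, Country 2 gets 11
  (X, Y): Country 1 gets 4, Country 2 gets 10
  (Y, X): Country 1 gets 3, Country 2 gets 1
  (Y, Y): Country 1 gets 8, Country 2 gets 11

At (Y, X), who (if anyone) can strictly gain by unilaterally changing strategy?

Both

Country 1 at (Y, X) earns 3; deviating to X yields 4 — a strict improvement.
Country 2 earns 1; deviating to Y yields 11 — a strict improvement.
Both Country 1 and Country 2 have strictly profitable deviations.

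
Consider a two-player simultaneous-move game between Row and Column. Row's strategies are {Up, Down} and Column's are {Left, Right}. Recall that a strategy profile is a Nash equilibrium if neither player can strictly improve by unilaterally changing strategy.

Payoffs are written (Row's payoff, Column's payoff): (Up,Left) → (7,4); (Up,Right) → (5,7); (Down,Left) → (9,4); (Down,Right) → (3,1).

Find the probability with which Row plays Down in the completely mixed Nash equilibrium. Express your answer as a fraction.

1/2

Let r be the probability that Row plays Up. In a completely mixed equilibrium, Column must be indifferent between Left and Right.
Column's expected payoff from Left is 4r + 4(1−r); from Right it is 7r + (1−r).
Setting these equal: 4 = 6r + 1, so r = 1/2.
Therefore Row plays Down with probability 1 − 1/2 = 1/2.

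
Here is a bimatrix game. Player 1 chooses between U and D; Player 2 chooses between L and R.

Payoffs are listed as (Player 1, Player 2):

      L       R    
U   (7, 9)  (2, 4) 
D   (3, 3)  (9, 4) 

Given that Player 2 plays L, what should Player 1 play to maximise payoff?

U

Against L, Player 1 earns 7 from U and 3 from D.
So U is the best response.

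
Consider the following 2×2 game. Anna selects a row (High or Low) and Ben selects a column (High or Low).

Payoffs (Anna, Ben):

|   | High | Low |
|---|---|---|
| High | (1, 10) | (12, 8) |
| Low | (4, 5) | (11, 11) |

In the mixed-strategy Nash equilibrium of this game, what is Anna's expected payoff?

First find q, the probability Ben plays High, from Anna's indifference between High and Low: q + 12(1−q) = 4q + 11(1−q), giving q = 1/4.
Since Anna is indifferent in equilibrium, Anna's expected payoff equals the payoff from either row against (1/4, 3/4). Using High: (1/4) + 12(3/4) = 37/4.

37/4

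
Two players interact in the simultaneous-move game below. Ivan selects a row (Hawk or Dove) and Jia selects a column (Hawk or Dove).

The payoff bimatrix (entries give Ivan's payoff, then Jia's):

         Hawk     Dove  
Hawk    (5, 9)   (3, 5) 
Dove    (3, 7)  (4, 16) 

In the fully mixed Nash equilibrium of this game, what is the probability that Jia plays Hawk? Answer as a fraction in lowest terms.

Let y be the probability that Jia plays Hawk. In a completely mixed equilibrium, Ivan must be indifferent between Hawk and Dove.
Ivan's expected payoff from Hawk is 5y + 3(1−y); from Dove it is 3y + 4(1−y).
Setting these equal: 2y + 3 = −y + 4, so y = 1/3.

1/3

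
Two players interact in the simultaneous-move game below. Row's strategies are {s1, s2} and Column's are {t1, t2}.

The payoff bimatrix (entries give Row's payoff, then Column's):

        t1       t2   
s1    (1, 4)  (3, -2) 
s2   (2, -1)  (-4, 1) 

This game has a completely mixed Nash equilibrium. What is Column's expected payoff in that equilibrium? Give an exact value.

1/4

First find p, the probability Row plays s1, from Column's indifference between t1 and t2: 4p − (1−p) = −2p + (1−p), giving p = 1/4.
Since Column is indifferent in equilibrium, Column's expected payoff equals the payoff from either column against (1/4, 3/4). Using t1: 4(1/4) − (3/4) = 1/4.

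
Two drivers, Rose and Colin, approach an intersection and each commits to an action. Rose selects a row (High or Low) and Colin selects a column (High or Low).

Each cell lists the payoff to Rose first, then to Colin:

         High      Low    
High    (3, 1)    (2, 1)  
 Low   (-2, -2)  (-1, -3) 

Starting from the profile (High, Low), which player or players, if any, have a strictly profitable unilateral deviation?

Neither

Rose at (High, Low) earns 2; deviating to Low yields -1 — not better.
Colin earns 1; deviating to High yields 1 — not better.
Neither player can strictly improve; the profile is a Nash equilibrium.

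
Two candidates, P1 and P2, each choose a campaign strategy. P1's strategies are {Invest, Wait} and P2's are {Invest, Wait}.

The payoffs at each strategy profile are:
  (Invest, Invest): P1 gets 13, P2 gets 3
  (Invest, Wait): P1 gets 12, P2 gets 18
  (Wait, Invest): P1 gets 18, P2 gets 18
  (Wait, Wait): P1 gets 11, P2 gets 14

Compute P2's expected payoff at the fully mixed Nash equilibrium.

First find p, the probability P1 plays Invest, from P2's indifference between Invest and Wait: 3p + 18(1−p) = 18p + 14(1−p), giving p = 4/19.
Since P2 is indifferent in equilibrium, P2's expected payoff equals the payoff from either column against (4/19, 15/19). Using Invest: 3(4/19) + 18(15/19) = 282/19.

282/19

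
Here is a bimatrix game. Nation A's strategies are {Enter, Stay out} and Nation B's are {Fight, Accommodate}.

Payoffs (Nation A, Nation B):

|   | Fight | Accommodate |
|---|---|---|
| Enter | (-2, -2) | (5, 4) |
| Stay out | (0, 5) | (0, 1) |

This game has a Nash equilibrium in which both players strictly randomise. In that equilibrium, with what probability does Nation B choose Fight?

Let y be the probability that Nation B plays Fight. In a completely mixed equilibrium, Nation A must be indifferent between Enter and Stay out.
Nation A's expected payoff from Enter is −2y + 5(1−y); from Stay out it is 0.
Setting these equal: −7y + 5 = 0, so y = 5/7.

5/7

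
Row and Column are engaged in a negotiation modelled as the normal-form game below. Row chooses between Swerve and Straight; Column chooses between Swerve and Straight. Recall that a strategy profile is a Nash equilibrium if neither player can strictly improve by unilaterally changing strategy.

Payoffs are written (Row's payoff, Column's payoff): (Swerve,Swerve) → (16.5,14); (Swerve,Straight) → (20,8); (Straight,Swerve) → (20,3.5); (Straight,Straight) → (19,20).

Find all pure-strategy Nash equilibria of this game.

none

(Swerve, Swerve): Row prefers Straight (20 > 16.5) — not an equilibrium.
(Swerve, Straight): Column prefers Swerve (14 > 8) — not an equilibrium.
(Straight, Swerve): Column prefers Straight (20 > 3.5) — not an equilibrium.
(Straight, Straight): Row prefers Swerve (20 > 19) — not an equilibrium.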